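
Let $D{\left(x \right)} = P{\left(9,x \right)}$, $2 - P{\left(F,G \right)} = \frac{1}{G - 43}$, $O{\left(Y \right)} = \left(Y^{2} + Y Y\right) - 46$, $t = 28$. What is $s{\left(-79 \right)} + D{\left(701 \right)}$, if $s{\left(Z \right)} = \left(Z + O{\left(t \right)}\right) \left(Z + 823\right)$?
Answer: $\frac{706424851}{658} \approx 1.0736 \cdot 10^{6}$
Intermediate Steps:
$O{\left(Y \right)} = -46 + 2 Y^{2}$ ($O{\left(Y \right)} = \left(Y^{2} + Y^{2}\right) - 46 = 2 Y^{2} - 46 = -46 + 2 Y^{2}$)
$P{\left(F,G \right)} = 2 - \frac{1}{-43 + G}$ ($P{\left(F,G \right)} = 2 - \frac{1}{G - 43} = 2 - \frac{1}{-43 + G}$)
$s{\left(Z \right)} = \left(823 + Z\right) \left(1522 + Z\right)$ ($s{\left(Z \right)} = \left(Z - \left(46 - 2 \cdot 28^{2}\right)\right) \left(Z + 823\right) = \left(Z + \left(-46 + 2 \cdot 784\right)\right) \left(823 + Z\right) = \left(Z + \left(-46 + 1568\right)\right) \left(823 + Z\right) = \left(Z + 1522\right) \left(823 + Z\right) = \left(1522 + Z\right) \left(823 + Z\right) = \left(823 + Z\right) \left(1522 + Z\right)$)
$D{\left(x \right)} = \frac{-87 + 2 x}{-43 + x}$
$s{\left(-79 \right)} + D{\left(701 \right)} = \left(1252606 + \left(-79\right)^{2} + 2345 \left(-79\right)\right) + \frac{-87 + 2 \cdot 701}{-43 + 701} = \left(1252606 + 6241 - 185255\right) + \frac{-87 + 1402}{658} = 1073592 + \frac{1}{658} \cdot 1315 = 1073592 + \frac{1315}{658} = \frac{706424851}{658}$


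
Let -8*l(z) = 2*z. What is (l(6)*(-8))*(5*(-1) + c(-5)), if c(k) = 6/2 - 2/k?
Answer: -96/5 ≈ -19.200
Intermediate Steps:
l(z) = -z/4
c(k) = 3 - 2/k (c(k) = 6*(½) - 2/k = 3 - 2/k)
(l(6)*(-8))*(5*(-1) + c(-5)) = (-¼*6*(-8))*(5*(-1) + (3 - 2/(-5))) = (-3/2*(-8))*(-5 + (3 - 2*(-⅕))) = 12*(-5 + (3 + ⅖)) = 12*(-5 + 17/5) = 12*(-8/5) = -96/5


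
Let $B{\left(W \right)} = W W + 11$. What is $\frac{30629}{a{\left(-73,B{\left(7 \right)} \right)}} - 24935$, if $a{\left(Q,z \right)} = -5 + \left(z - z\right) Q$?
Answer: $- \frac{155304}{5} \approx -31061.0$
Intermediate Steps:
$B{\left(W \right)} = 11 + W^{2}$ ($B{\left(W \right)} = W^{2} + 11 = 11 + W^{2}$)
$a{\left(Q,z \right)} = -5$ ($a{\left(Q,z \right)} = -5 + 0 Q = -5 + 0 = -5$)
$\frac{30629}{a{\left(-73,B{\left(7 \right)} \right)}} - 24935 = \frac{30629}{-5} - 24935 = 30629 \left(- \frac{1}{5}\right) - 24935 = - \frac{30629}{5} - 24935 = - \frac{155304}{5}$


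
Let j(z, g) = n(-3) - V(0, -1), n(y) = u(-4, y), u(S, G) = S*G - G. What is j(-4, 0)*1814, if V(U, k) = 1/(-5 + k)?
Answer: 82537/3 ≈ 27512.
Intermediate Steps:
u(S, G) = -G + G*S (u(S, G) = G*S - G = -G + G*S)
n(y) = -5*y (n(y) = y*(-1 - 4) = y*(-5) = -5*y)
j(z, g) = 91/6 (j(z, g) = -5*(-3) - 1/(-5 - 1) = 15 - 1/(-6) = 15 - 1*(-⅙) = 15 + ⅙ = 91/6)
j(-4, 0)*1814 = (91/6)*1814 = 82537/3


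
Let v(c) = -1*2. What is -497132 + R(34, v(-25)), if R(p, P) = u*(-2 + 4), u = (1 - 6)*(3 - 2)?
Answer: -497142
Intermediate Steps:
v(c) = -2
u = -5 (u = -5*1 = -5)
R(p, P) = -10 (R(p, P) = -5*(-2 + 4) = -5*2 = -10)
-497132 + R(34, v(-25)) = -497132 - 10 = -497142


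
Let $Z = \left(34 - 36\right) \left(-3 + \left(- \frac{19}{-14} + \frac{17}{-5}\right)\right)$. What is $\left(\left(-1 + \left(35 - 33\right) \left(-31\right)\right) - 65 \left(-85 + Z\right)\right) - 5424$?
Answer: $- \frac{4323}{7} \approx -617.57$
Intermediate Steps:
$Z = \frac{353}{35}$ ($Z = - 2 \left(-3 + \left(\left(-19\right) \left(- \frac{1}{14}\right) + 17 \left(- \frac{1}{5}\right)\right)\right) = - 2 \left(-3 + \left(\frac{19}{14} - \frac{17}{5}\right)\right) = - 2 \left(-3 - \frac{143}{70}\right) = \left(-2\right) \left(- \frac{353}{70}\right) = \frac{353}{35} \approx 10.086$)
$\left(\left(-1 + \left(35 - 33\right) \left(-31\right)\right) - 65 \left(-85 + Z\right)\right) - 5424 = \left(\left(-1 + \left(35 - 33\right) \left(-31\right)\right) - 65 \left(-85 + \frac{353}{35}\right)\right) - 5424 = \left(\left(-1 + \left(35 - 33\right) \left(-31\right)\right) - - \frac{34086}{7}\right) - 5424 = \left(\left(-1 + 2 \left(-31\right)\right) + \frac{34086}{7}\right) - 5424 = \left(\left(-1 - 62\right) + \frac{34086}{7}\right) - 5424 = \left(-63 + \frac{34086}{7}\right) - 5424 = \frac{33645}{7} - 5424 = - \frac{4323}{7}$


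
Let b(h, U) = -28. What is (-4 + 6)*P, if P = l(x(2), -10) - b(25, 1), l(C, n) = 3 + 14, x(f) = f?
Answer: 90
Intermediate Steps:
l(C, n) = 17
P = 45 (P = 17 - 1*(-28) = 17 + 28 = 45)
(-4 + 6)*P = (-4 + 6)*45 = 2*45 = 90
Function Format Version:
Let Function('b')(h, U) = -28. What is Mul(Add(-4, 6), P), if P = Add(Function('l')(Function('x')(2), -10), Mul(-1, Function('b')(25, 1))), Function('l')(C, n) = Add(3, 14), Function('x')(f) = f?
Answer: 90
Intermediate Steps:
Function('l')(C, n) = 17
P = 45 (P = Add(17, Mul(-1, -28)) = Add(17, 28) = 45)
Mul(Add(-4, 6), P) = Mul(Add(-4, 6), 45) = Mul(2, 45) = 90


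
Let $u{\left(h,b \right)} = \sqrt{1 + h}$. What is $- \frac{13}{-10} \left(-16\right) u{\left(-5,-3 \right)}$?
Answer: $- \frac{208 i}{5} \approx - 41.6 i$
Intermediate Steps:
$- \frac{13}{-10} \left(-16\right) u{\left(-5,-3 \right)} = - \frac{13}{-10} \left(-16\right) \sqrt{1 - 5} = \left(-13\right) \left(- \frac{1}{10}\right) \left(-16\right) \sqrt{-4} = \frac{13}{10} \left(-16\right) 2 i = - \frac{104 \cdot 2 i}{5} = - \frac{208 i}{5}$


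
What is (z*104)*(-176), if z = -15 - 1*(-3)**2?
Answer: 439296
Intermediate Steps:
z = -24 (z = -15 - 1*9 = -15 - 9 = -24)
(z*104)*(-176) = -24*104*(-176) = -2496*(-176) = 439296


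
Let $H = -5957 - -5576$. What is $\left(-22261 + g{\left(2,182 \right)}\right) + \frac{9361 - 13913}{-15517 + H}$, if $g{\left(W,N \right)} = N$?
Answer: $- \frac{175503695}{7949} \approx -22079.0$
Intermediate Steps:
$H = -381$ ($H = -5957 + 5576 = -381$)
$\left(-22261 + g{\left(2,182 \right)}\right) + \frac{9361 - 13913}{-15517 + H} = \left(-22261 + 182\right) + \frac{9361 - 13913}{-15517 - 381} = -22079 - \frac{4552}{-15898} = -22079 - - \frac{2276}{7949} = -22079 + \frac{2276}{7949} = - \frac{175503695}{7949}$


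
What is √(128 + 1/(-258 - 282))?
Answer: √1036785/90 ≈ 11.314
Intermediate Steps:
√(128 + 1/(-258 - 282)) = √(128 + 1/(-540)) = √(128 - 1/540) = √(69119/540) = √1036785/90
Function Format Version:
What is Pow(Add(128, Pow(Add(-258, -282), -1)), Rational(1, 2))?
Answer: Mul(Rational(1, 90), Pow(1036785, Rational(1, 2))) ≈ 11.314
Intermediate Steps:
Pow(Add(128, Pow(Add(-258, -282), -1)), Rational(1, 2)) = Pow(Add(128, Pow(-540, -1)), Rational(1, 2)) = Pow(Add(128, Rational(-1, 540)), Rational(1, 2)) = Pow(Rational(69119, 540), Rational(1, 2)) = Mul(Rational(1, 90), Pow(1036785, Rational(1, 2)))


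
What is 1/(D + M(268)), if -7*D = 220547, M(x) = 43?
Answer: -7/220246 ≈ -3.1783e-5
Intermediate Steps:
D = -220547/7 (D = -⅐*220547 = -220547/7 ≈ -31507.)
1/(D + M(268)) = 1/(-220547/7 + 43) = 1/(-220246/7) = -7/220246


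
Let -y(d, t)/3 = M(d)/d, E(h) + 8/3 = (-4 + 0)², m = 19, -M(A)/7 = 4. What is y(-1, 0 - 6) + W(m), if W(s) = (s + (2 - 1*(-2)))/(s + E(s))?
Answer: -8079/97 ≈ -83.289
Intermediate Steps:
M(A) = -28 (M(A) = -7*4 = -28)
E(h) = 40/3 (E(h) = -8/3 + (-4 + 0)² = -8/3 + (-4)² = -8/3 + 16 = 40/3)
W(s) = (4 + s)/(40/3 + s) (W(s) = (s + (2 - 1*(-2)))/(s + 40/3) = (s + (2 + 2))/(40/3 + s) = (s + 4)/(40/3 + s) = (4 + s)/(40/3 + s))
y(d, t) = 84/d (y(d, t) = -(-84)/d = 84/d)
y(-1, 0 - 6) + W(m) = 84/(-1) + 3*(4 + 19)/(40 + 3*19) = 84*(-1) + 3*23/(40 + 57) = -84 + 3*23/97 = -84 + 3*(1/97)*23 = -84 + 69/97 = -8079/97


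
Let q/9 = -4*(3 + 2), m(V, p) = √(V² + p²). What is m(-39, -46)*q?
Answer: -180*√3637 ≈ -10855.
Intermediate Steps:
q = -180 (q = 9*(-4*(3 + 2)) = 9*(-4*5) = 9*(-20) = -180)
m(-39, -46)*q = √((-39)² + (-46)²)*(-180) = √(1521 + 2116)*(-180) = √3637*(-180) = -180*√3637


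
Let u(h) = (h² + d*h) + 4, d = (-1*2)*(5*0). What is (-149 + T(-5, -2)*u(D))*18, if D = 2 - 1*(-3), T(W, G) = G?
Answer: -3726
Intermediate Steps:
D = 5 (D = 2 + 3 = 5)
d = 0 (d = -2*0 = 0)
u(h) = 4 + h² (u(h) = (h² + 0*h) + 4 = (h² + 0) + 4 = h² + 4 = 4 + h²)
(-149 + T(-5, -2)*u(D))*18 = (-149 - 2*(4 + 5²))*18 = (-149 - 2*(4 + 25))*18 = (-149 - 2*29)*18 = (-149 - 58)*18 = -207*18 = -3726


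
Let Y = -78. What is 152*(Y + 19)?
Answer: -8968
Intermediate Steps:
152*(Y + 19) = 152*(-78 + 19) = 152*(-59) = -8968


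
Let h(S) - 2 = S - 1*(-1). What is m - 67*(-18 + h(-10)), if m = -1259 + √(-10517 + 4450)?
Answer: 416 + I*√6067 ≈ 416.0 + 77.891*I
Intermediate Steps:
h(S) = 3 + S (h(S) = 2 + (S - 1*(-1)) = 2 + (S + 1) = 2 + (1 + S) = 3 + S)
m = -1259 + I*√6067 (m = -1259 + √(-6067) = -1259 + I*√6067 ≈ -1259.0 + 77.891*I)
m - 67*(-18 + h(-10)) = (-1259 + I*√6067) - 67*(-18 + (3 - 10)) = (-1259 + I*√6067) - 67*(-18 - 7) = (-1259 + I*√6067) - 67*(-25) = (-1259 + I*√6067) - 1*(-1675) = (-1259 + I*√6067) + 1675 = 416 + I*√6067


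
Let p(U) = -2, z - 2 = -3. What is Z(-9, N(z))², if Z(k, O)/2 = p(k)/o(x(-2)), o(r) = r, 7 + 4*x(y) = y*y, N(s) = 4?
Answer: 256/9 ≈ 28.444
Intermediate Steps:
z = -1 (z = 2 - 3 = -1)
x(y) = -7/4 + y²/4 (x(y) = -7/4 + (y*y)/4 = -7/4 + y²/4)
Z(k, O) = 16/3 (Z(k, O) = 2*(-2/(-7/4 + (¼)*(-2)²)) = 2*(-2/(-7/4 + (¼)*4)) = 2*(-2/(-7/4 + 1)) = 2*(-2/(-¾)) = 2*(-2*(-4/3)) = 2*(8/3) = 16/3)
Z(-9, N(z))² = (16/3)² = 256/9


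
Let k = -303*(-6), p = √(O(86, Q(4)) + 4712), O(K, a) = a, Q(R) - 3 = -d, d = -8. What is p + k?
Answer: 1818 + √4723 ≈ 1886.7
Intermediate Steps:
Q(R) = 11 (Q(R) = 3 - 1*(-8) = 3 + 8 = 11)
p = √4723 (p = √(11 + 4712) = √4723 ≈ 68.724)
k = 1818
p + k = √4723 + 1818 = 1818 + √4723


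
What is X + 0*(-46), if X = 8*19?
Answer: 152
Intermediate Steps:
X = 152
X + 0*(-46) = 152 + 0*(-46) = 152 + 0 = 152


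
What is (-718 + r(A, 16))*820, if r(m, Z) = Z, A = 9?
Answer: -575640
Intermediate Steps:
(-718 + r(A, 16))*820 = (-718 + 16)*820 = -702*820 = -575640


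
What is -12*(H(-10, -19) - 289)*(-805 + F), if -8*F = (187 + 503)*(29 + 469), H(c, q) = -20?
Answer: -162252810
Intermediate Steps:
F = -85905/2 (F = -(187 + 503)*(29 + 469)/8 = -345*498/4 = -1/8*343620 = -85905/2 ≈ -42953.)
-12*(H(-10, -19) - 289)*(-805 + F) = -12*(-20 - 289)*(-805 - 85905/2) = -(-3708)*(-87515)/2 = -12*27042135/2 = -162252810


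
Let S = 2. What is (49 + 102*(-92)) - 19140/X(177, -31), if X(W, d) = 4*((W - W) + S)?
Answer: -23455/2 ≈ -11728.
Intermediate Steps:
X(W, d) = 8 (X(W, d) = 4*((W - W) + 2) = 4*(0 + 2) = 4*2 = 8)
(49 + 102*(-92)) - 19140/X(177, -31) = (49 + 102*(-92)) - 19140/8 = (49 - 9384) - 19140*⅛ = -9335 - 4785/2 = -23455/2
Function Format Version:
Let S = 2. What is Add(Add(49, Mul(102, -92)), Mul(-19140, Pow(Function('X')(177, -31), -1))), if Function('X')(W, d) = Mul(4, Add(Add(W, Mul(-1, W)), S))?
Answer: Rational(-23455, 2) ≈ -11728.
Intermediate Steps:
Function('X')(W, d) = 8 (Function('X')(W, d) = Mul(4, Add(Add(W, Mul(-1, W)), 2)) = Mul(4, Add(0, 2)) = Mul(4, 2) = 8)
Add(Add(49, Mul(102, -92)), Mul(-19140, Pow(Function('X')(177, -31), -1))) = Add(Add(49, Mul(102, -92)), Mul(-19140, Pow(8, -1))) = Add(Add(49, -9384), Mul(-19140, Rational(1, 8))) = Add(-9335, Rational(-4785, 2)) = Rational(-23455, 2)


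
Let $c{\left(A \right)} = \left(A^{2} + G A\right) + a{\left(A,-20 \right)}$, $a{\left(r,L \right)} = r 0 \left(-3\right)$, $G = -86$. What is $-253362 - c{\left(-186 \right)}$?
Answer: $-303954$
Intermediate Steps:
$a{\left(r,L \right)} = 0$ ($a{\left(r,L \right)} = 0 \left(-3\right) = 0$)
$c{\left(A \right)} = A^{2} - 86 A$ ($c{\left(A \right)} = \left(A^{2} - 86 A\right) + 0 = A^{2} - 86 A$)
$-253362 - c{\left(-186 \right)} = -253362 - - 186 \left(-86 - 186\right) = -253362 - \left(-186\right) \left(-272\right) = -253362 - 50592 = -303954$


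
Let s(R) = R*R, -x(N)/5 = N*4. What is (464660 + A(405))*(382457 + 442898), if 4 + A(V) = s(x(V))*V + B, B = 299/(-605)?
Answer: 2653742697852892251/121 ≈ 2.1932e+16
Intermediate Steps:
x(N) = -20*N (x(N) = -5*N*4 = -20*N)
B = -299/605 (B = 299*(-1/605) = -299/605 ≈ -0.49422)
s(R) = R²
A(V) = -2719/605 + 400*V³ (A(V) = -4 + ((-20*V)²*V - 299/605) = -4 + ((400*V²)*V - 299/605) = -4 + (400*V³ - 299/605) = -4 + (-299/605 + 400*V³) = -2719/605 + 400*V³)
(464660 + A(405))*(382457 + 442898) = (464660 + (-2719/605 + 400*405³))*(382457 + 442898) = (464660 + (-2719/605 + 400*66430125))*825355 = (464660 + (-2719/605 + 26572050000))*825355 = (464660 + 16076090247281/605)*825355 = (16076371366581/605)*825355 = 2653742697852892251/121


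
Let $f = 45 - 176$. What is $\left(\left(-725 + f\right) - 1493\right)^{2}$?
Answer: $5517801$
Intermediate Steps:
$f = -131$
$\left(\left(-725 + f\right) - 1493\right)^{2} = \left(\left(-725 - 131\right) - 1493\right)^{2} = \left(-856 - 1493\right)^{2} = \left(-2349\right)^{2} = 5517801$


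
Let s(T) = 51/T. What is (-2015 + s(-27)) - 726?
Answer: -24686/9 ≈ -2742.9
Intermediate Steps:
(-2015 + s(-27)) - 726 = (-2015 + 51/(-27)) - 726 = (-2015 + 51*(-1/27)) - 726 = (-2015 - 17/9) - 726 = -18152/9 - 726 = -24686/9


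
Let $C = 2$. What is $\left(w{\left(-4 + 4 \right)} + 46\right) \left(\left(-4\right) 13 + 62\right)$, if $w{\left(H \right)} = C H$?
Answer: $460$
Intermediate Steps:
$w{\left(H \right)} = 2 H$
$\left(w{\left(-4 + 4 \right)} + 46\right) \left(\left(-4\right) 13 + 62\right) = \left(2 \left(-4 + 4\right) + 46\right) \left(\left(-4\right) 13 + 62\right) = \left(2 \cdot 0 + 46\right) \left(-52 + 62\right) = \left(0 + 46\right) 10 = 46 \cdot 10 = 460$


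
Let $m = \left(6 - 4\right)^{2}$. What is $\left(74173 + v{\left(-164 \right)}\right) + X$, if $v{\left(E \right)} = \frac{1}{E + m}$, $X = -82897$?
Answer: $- \frac{1395841}{160} \approx -8724.0$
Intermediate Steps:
$m = 4$ ($m = 2^{2} = 4$)
$v{\left(E \right)} = \frac{1}{4 + E}$ ($v{\left(E \right)} = \frac{1}{E + 4} = \frac{1}{4 + E}$)
$\left(74173 + v{\left(-164 \right)}\right) + X = \left(74173 + \frac{1}{4 - 164}\right) - 82897 = \left(74173 + \frac{1}{-160}\right) - 82897 = \left(74173 - \frac{1}{160}\right) - 82897 = \frac{11867679}{160} - 82897 = - \frac{1395841}{160}$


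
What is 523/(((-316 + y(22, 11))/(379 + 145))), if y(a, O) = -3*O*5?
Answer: -274052/481 ≈ -569.75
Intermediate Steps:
y(a, O) = -15*O
523/(((-316 + y(22, 11))/(379 + 145))) = 523/(((-316 - 15*11)/(379 + 145))) = 523/(((-316 - 165)/524)) = 523/((-481*1/524)) = 523/(-481/524) = 523*(-524/481) = -274052/481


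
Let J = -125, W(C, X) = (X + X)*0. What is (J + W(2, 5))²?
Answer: 15625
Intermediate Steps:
W(C, X) = 0 (W(C, X) = (2*X)*0 = 0)
(J + W(2, 5))² = (-125 + 0)² = (-125)² = 15625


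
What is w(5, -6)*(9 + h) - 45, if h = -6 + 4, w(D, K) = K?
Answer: -87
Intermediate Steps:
h = -2
w(5, -6)*(9 + h) - 45 = -6*(9 - 2) - 45 = -6*7 - 45 = -42 - 45 = -87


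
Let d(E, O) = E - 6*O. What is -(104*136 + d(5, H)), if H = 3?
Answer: -14131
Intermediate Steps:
-(104*136 + d(5, H)) = -(104*136 + (5 - 6*3)) = -(14144 + (5 - 18)) = -(14144 - 13) = -1*14131 = -14131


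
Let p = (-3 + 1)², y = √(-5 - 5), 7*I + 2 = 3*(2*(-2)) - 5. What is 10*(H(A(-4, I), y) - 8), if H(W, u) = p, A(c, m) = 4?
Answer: -40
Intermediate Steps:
I = -19/7 (I = -2/7 + (3*(2*(-2)) - 5)/7 = -2/7 + (3*(-4) - 5)/7 = -2/7 + (-12 - 5)/7 = -2/7 + (⅐)*(-17) = -2/7 - 17/7 = -19/7 ≈ -2.7143)
y = I*√10 (y = √(-10) = I*√10 ≈ 3.1623*I)
p = 4 (p = (-2)² = 4)
H(W, u) = 4
10*(H(A(-4, I), y) - 8) = 10*(4 - 8) = 10*(-4) = -40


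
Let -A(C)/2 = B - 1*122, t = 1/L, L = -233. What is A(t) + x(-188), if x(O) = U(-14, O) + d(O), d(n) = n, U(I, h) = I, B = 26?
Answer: -10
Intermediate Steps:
x(O) = -14 + O
t = -1/233 (t = 1/(-233) = -1/233 ≈ -0.0042918)
A(C) = 192 (A(C) = -2*(26 - 1*122) = -2*(26 - 122) = -2*(-96) = 192)
A(t) + x(-188) = 192 + (-14 - 188) = 192 - 202 = -10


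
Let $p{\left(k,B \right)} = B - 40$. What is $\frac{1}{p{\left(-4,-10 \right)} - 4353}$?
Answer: $- \frac{1}{4403} \approx -0.00022712$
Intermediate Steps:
$p{\left(k,B \right)} = -40 + B$
$\frac{1}{p{\left(-4,-10 \right)} - 4353} = \frac{1}{\left(-40 - 10\right) - 4353} = \frac{1}{-50 - 4353} = \frac{1}{-4403} = - \frac{1}{4403}$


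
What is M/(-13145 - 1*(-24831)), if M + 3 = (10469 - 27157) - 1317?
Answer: -9004/5843 ≈ -1.5410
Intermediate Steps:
M = -18008 (M = -3 + ((10469 - 27157) - 1317) = -3 + (-16688 - 1317) = -3 - 18005 = -18008)
M/(-13145 - 1*(-24831)) = -18008/(-13145 - 1*(-24831)) = -18008/(-13145 + 24831) = -18008/11686 = -18008*1/11686 = -9004/5843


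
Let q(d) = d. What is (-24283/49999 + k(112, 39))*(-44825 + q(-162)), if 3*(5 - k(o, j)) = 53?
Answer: 88750848457/149997 ≈ 5.9168e+5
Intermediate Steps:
k(o, j) = -38/3 (k(o, j) = 5 - 1/3*53 = 5 - 53/3 = -38/3)
(-24283/49999 + k(112, 39))*(-44825 + q(-162)) = (-24283/49999 - 38/3)*(-44825 - 162) = (-24283*1/49999 - 38/3)*(-44987) = (-24283/49999 - 38/3)*(-44987) = -1972811/149997*(-44987) = 88750848457/149997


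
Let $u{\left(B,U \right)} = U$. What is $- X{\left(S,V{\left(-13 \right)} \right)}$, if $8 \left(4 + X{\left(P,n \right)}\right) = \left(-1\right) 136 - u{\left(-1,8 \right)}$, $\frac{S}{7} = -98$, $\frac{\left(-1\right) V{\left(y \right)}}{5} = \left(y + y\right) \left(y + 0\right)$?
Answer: $22$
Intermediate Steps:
$V{\left(y \right)} = - 10 y^{2}$ ($V{\left(y \right)} = - 5 \left(y + y\right) \left(y + 0\right) = - 5 \cdot 2 y y = - 5 \cdot 2 y^{2} = - 10 y^{2}$)
$S = -686$ ($S = 7 \left(-98\right) = -686$)
$X{\left(P,n \right)} = -22$ ($X{\left(P,n \right)} = -4 + \frac{\left(-1\right) 136 - 8}{8} = -4 + \frac{-136 - 8}{8} = -4 + \frac{1}{8} \left(-144\right) = -4 - 18 = -22$)
$- X{\left(S,V{\left(-13 \right)} \right)} = \left(-1\right) \left(-22\right) = 22$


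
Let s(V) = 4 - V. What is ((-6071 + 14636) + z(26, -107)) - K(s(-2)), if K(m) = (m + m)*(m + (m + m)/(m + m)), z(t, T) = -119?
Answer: 8362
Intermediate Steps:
K(m) = 2*m*(1 + m) (K(m) = (2*m)*(m + (2*m)/((2*m))) = (2*m)*(m + (2*m)*(1/(2*m))) = (2*m)*(m + 1) = (2*m)*(1 + m) = 2*m*(1 + m))
((-6071 + 14636) + z(26, -107)) - K(s(-2)) = ((-6071 + 14636) - 119) - 2*(4 - 1*(-2))*(1 + (4 - 1*(-2))) = (8565 - 119) - 2*(4 + 2)*(1 + (4 + 2)) = 8446 - 2*6*(1 + 6) = 8446 - 2*6*7 = 8446 - 1*84 = 8446 - 84 = 8362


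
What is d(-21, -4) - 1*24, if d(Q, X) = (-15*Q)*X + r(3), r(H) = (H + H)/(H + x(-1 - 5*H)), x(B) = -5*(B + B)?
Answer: -209286/163 ≈ -1284.0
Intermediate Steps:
x(B) = -10*B
r(H) = 2*H/(10 + 51*H) (r(H) = (H + H)/(H - 10*(-1 - 5*H)) = (2*H)/(H + (10 + 50*H)) = (2*H)/(10 + 51*H) = 2*H/(10 + 51*H))
d(Q, X) = 6/163 - 15*Q*X (d(Q, X) = (-15*Q)*X + 2*3/(10 + 51*3) = -15*Q*X + 2*3/(10 + 153) = -15*Q*X + 2*3/163 = -15*Q*X + 2*3*(1/163) = -15*Q*X + 6/163 = 6/163 - 15*Q*X)
d(-21, -4) - 1*24 = (6/163 - 15*(-21)*(-4)) - 1*24 = (6/163 - 1260) - 24 = -205374/163 - 24 = -209286/163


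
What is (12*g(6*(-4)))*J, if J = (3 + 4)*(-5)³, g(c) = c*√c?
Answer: 504000*I*√6 ≈ 1.2345e+6*I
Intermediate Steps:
g(c) = c^(3/2)
J = -875 (J = 7*(-125) = -875)
(12*g(6*(-4)))*J = (12*(6*(-4))^(3/2))*(-875) = (12*(-24)^(3/2))*(-875) = (12*(-48*I*√6))*(-875) = -576*I*√6*(-875) = 504000*I*√6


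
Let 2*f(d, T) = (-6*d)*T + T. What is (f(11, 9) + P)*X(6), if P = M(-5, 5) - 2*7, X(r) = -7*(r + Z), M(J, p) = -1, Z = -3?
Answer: 12915/2 ≈ 6457.5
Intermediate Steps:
X(r) = 21 - 7*r (X(r) = -7*(r - 3) = -7*(-3 + r) = 21 - 7*r)
f(d, T) = T/2 - 3*T*d (f(d, T) = ((-6*d)*T + T)/2 = (-6*T*d + T)/2 = (T - 6*T*d)/2 = T/2 - 3*T*d)
P = -15 (P = -1 - 2*7 = -1 - 14 = -15)
(f(11, 9) + P)*X(6) = ((½)*9*(1 - 6*11) - 15)*(21 - 7*6) = ((½)*9*(1 - 66) - 15)*(21 - 42) = ((½)*9*(-65) - 15)*(-21) = (-585/2 - 15)*(-21) = -615/2*(-21) = 12915/2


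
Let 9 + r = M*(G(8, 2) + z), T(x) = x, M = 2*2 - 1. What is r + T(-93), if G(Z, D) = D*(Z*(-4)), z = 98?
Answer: 0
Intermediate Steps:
M = 3 (M = 4 - 1 = 3)
G(Z, D) = -4*D*Z (G(Z, D) = D*(-4*Z) = -4*D*Z)
r = 93 (r = -9 + 3*(-4*2*8 + 98) = -9 + 3*(-64 + 98) = -9 + 3*34 = -9 + 102 = 93)
r + T(-93) = 93 - 93 = 0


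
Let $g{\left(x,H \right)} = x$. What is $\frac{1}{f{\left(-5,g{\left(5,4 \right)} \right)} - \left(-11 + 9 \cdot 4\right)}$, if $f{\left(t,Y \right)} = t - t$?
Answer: $- \frac{1}{25} \approx -0.04$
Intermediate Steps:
$f{\left(t,Y \right)} = 0$
$\frac{1}{f{\left(-5,g{\left(5,4 \right)} \right)} - \left(-11 + 9 \cdot 4\right)} = \frac{1}{0 - \left(-11 + 9 \cdot 4\right)} = \frac{1}{0 - \left(-11 + 36\right)} = \frac{1}{0 - 25} = \frac{1}{-25} = - \frac{1}{25}$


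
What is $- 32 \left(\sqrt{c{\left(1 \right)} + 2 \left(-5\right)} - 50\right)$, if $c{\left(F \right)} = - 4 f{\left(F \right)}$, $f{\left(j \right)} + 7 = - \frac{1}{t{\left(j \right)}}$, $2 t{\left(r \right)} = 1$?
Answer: $1600 - 32 \sqrt{26} \approx 1436.8$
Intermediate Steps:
$t{\left(r \right)} = \frac{1}{2}$ ($t{\left(r \right)} = \frac{1}{2} \cdot 1 = \frac{1}{2}$)
$f{\left(j \right)} = -9$ ($f{\left(j \right)} = -7 - \frac{1}{\frac{1}{2}} = -7 - 2 = -9$)
$c{\left(F \right)} = 36$ ($c{\left(F \right)} = \left(-4\right) \left(-9\right) = 36$)
$- 32 \left(\sqrt{c{\left(1 \right)} + 2 \left(-5\right)} - 50\right) = - 32 \left(\sqrt{36 + 2 \left(-5\right)} - 50\right) = - 32 \left(\sqrt{36 - 10} - 50\right) = - 32 \left(\sqrt{26} - 50\right) = - 32 \left(-50 + \sqrt{26}\right) = 1600 - 32 \sqrt{26}$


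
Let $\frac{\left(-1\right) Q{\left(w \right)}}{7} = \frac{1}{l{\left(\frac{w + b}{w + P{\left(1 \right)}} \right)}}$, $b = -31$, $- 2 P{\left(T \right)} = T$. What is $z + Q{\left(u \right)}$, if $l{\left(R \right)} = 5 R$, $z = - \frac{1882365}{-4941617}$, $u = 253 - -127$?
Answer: $- \frac{19685357271}{17246243330} \approx -1.1414$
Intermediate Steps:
$P{\left(T \right)} = - \frac{T}{2}$
$u = 380$ ($u = 253 + 127 = 380$)
$z = \frac{1882365}{4941617}$ ($z = \left(-1882365\right) \left(- \frac{1}{4941617}\right) = \frac{1882365}{4941617} \approx 0.38092$)
$Q{\left(w \right)} = - \frac{7 \left(- \frac{1}{2} + w\right)}{5 \left(-31 + w\right)}$ ($Q{\left(w \right)} = - \frac{7}{5 \frac{w - 31}{w - \frac{1}{2}}} = - \frac{7}{5 \frac{-31 + w}{w - \frac{1}{2}}} = - \frac{7}{5 \frac{-31 + w}{- \frac{1}{2} + w}} = - \frac{7}{5 \frac{1}{- \frac{1}{2} + w} \left(-31 + w\right)} = - 7 \frac{- \frac{1}{2} + w}{5 \left(-31 + w\right)} = - \frac{7 \left(- \frac{1}{2} + w\right)}{5 \left(-31 + w\right)}$)
$z + Q{\left(u \right)} = \frac{1882365}{4941617} + \frac{7 \left(1 - 760\right)}{10 \left(-31 + 380\right)} = \frac{1882365}{4941617} + \frac{7 \left(1 - 760\right)}{10 \cdot 349} = \frac{1882365}{4941617} + \frac{7}{10} \cdot \frac{1}{349} \left(-759\right) = \frac{1882365}{4941617} - \frac{5313}{3490} = - \frac{19685357271}{17246243330}$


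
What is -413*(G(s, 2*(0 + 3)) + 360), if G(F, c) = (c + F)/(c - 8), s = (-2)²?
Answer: -146615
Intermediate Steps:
s = 4
G(F, c) = (F + c)/(-8 + c)
-413*(G(s, 2*(0 + 3)) + 360) = -413*((4 + 2*(0 + 3))/(-8 + 2*(0 + 3)) + 360) = -413*((4 + 2*3)/(-8 + 2*3) + 360) = -413*((4 + 6)/(-8 + 6) + 360) = -413*(10/(-2) + 360) = -413*(-½*10 + 360) = -413*(-5 + 360) = -413*355 = -146615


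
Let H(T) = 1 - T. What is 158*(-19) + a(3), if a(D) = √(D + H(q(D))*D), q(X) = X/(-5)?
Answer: -3002 + √195/5 ≈ -2999.2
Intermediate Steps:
q(X) = -X/5 (q(X) = X*(-⅕) = -X/5)
a(D) = √(D + D*(1 + D/5)) (a(D) = √(D + (1 - (-1)*D/5)*D) = √(D + (1 + D/5)*D) = √(D + D*(1 + D/5)))
158*(-19) + a(3) = 158*(-19) + √5*√(3*(10 + 3))/5 = -3002 + √5*√(3*13)/5 = -3002 + √5*√39/5 = -3002 + √195/5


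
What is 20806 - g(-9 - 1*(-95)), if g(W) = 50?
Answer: 20756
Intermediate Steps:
20806 - g(-9 - 1*(-95)) = 20806 - 1*50 = 20806 - 50 = 20756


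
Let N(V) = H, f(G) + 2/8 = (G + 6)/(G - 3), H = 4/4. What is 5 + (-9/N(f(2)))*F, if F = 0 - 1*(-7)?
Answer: -58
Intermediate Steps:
H = 1 (H = 4*(¼) = 1)
f(G) = -¼ + (6 + G)/(-3 + G) (f(G) = -¼ + (G + 6)/(G - 3) = -¼ + (6 + G)/(-3 + G))
F = 7 (F = 0 + 7 = 7)
N(V) = 1
5 + (-9/N(f(2)))*F = 5 - 9/1*7 = 5 - 9*1*7 = 5 - 9*7 = 5 - 63 = -58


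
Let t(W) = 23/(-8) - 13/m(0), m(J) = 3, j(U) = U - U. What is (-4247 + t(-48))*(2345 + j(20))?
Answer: -239426845/24 ≈ -9.9761e+6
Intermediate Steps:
j(U) = 0
t(W) = -173/24 (t(W) = 23/(-8) - 13/3 = 23*(-1/8) - 13*1/3 = -23/8 - 13/3 = -173/24)
(-4247 + t(-48))*(2345 + j(20)) = (-4247 - 173/24)*(2345 + 0) = -102101/24*2345 = -239426845/24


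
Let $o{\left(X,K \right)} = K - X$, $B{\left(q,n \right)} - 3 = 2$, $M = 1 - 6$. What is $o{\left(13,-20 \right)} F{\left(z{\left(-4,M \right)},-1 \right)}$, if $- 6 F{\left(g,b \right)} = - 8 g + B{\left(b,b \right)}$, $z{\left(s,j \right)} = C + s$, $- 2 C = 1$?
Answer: $\frac{451}{2} \approx 225.5$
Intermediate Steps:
$C = - \frac{1}{2}$ ($C = \left(- \frac{1}{2}\right) 1 = - \frac{1}{2} \approx -0.5$)
$M = -5$ ($M = 1 - 6 = -5$)
$z{\left(s,j \right)} = - \frac{1}{2} + s$
$B{\left(q,n \right)} = 5$ ($B{\left(q,n \right)} = 3 + 2 = 5$)
$F{\left(g,b \right)} = - \frac{5}{6} + \frac{4 g}{3}$ ($F{\left(g,b \right)} = - \frac{- 8 g + 5}{6} = - \frac{5 - 8 g}{6} = - \frac{5}{6} + \frac{4 g}{3}$)
$o{\left(13,-20 \right)} F{\left(z{\left(-4,M \right)},-1 \right)} = \left(-20 - 13\right) \left(- \frac{5}{6} + \frac{4 \left(- \frac{1}{2} - 4\right)}{3}\right) = \left(-20 - 13\right) \left(- \frac{5}{6} + \frac{4}{3} \left(- \frac{9}{2}\right)\right) = - 33 \left(- \frac{5}{6} - 6\right) = \left(-33\right) \left(- \frac{41}{6}\right) = \frac{451}{2}$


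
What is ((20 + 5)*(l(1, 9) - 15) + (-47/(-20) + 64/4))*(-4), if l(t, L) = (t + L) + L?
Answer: -2367/5 ≈ -473.40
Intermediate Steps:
l(t, L) = t + 2*L (l(t, L) = (L + t) + L = t + 2*L)
((20 + 5)*(l(1, 9) - 15) + (-47/(-20) + 64/4))*(-4) = ((20 + 5)*((1 + 2*9) - 15) + (-47/(-20) + 64/4))*(-4) = (25*((1 + 18) - 15) + (-47*(-1/20) + 64*(¼)))*(-4) = (25*(19 - 15) + (47/20 + 16))*(-4) = (25*4 + 367/20)*(-4) = (100 + 367/20)*(-4) = (2367/20)*(-4) = -2367/5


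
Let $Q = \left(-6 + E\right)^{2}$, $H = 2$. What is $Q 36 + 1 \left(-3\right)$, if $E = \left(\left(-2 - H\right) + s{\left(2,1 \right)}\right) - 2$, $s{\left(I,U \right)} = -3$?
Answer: $8097$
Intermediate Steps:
$E = -9$ ($E = \left(\left(-2 - 2\right) - 3\right) - 2 = \left(-4 - 3\right) - 2 = -7 - 2 = -9$)
$Q = 225$ ($Q = \left(-6 - 9\right)^{2} = \left(-15\right)^{2} = 225$)
$Q 36 + 1 \left(-3\right) = 225 \cdot 36 + 1 \left(-3\right) = 8100 - 3 = 8097$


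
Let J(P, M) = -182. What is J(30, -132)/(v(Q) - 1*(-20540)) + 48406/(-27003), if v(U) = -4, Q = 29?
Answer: -499490081/277266804 ≈ -1.8015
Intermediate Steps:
J(30, -132)/(v(Q) - 1*(-20540)) + 48406/(-27003) = -182/(-4 - 1*(-20540)) + 48406/(-27003) = -182/(-4 + 20540) + 48406*(-1/27003) = -182/20536 - 48406/27003 = -182*1/20536 - 48406/27003 = -91/10268 - 48406/27003 = -499490081/277266804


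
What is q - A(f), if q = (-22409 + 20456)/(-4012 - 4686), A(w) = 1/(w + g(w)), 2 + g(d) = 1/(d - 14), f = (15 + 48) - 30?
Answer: 246752/1282955 ≈ 0.19233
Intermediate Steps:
f = 33 (f = 63 - 30 = 33)
g(d) = -2 + 1/(-14 + d) (g(d) = -2 + 1/(d - 14) = -2 + 1/(-14 + d))
A(w) = 1/(w + (29 - 2*w)/(-14 + w))
q = 1953/8698 (q = -1953/(-8698) = -1953*(-1/8698) = 1953/8698 ≈ 0.22453)
q - A(f) = 1953/8698 - (-14 + 33)/(29 + 33² - 16*33) = 1953/8698 - 19/(29 + 1089 - 528) = 1953/8698 - 19/590 = 246752/1282955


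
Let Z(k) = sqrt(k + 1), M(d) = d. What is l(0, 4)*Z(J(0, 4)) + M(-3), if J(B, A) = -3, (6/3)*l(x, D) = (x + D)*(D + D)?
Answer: -3 + 16*I*sqrt(2) ≈ -3.0 + 22.627*I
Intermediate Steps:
l(x, D) = D*(D + x) (l(x, D) = ((x + D)*(D + D))/2 = ((D + x)*(2*D))/2 = (2*D*(D + x))/2 = D*(D + x))
Z(k) = sqrt(1 + k)
l(0, 4)*Z(J(0, 4)) + M(-3) = (4*(4 + 0))*sqrt(1 - 3) - 3 = (4*4)*sqrt(-2) - 3 = 16*(I*sqrt(2)) - 3 = 16*I*sqrt(2) - 3 = -3 + 16*I*sqrt(2)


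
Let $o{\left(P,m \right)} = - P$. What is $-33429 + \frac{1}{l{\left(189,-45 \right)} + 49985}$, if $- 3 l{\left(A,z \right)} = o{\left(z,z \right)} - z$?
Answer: $- \frac{1669945694}{49955} \approx -33429.0$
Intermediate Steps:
$l{\left(A,z \right)} = \frac{2 z}{3}$ ($l{\left(A,z \right)} = - \frac{- z - z}{3} = - \frac{\left(-2\right) z}{3} = \frac{2 z}{3}$)
$-33429 + \frac{1}{l{\left(189,-45 \right)} + 49985} = -33429 + \frac{1}{\frac{2}{3} \left(-45\right) + 49985} = -33429 + \frac{1}{-30 + 49985} = -33429 + \frac{1}{49955} = - \frac{1669945694}{49955}$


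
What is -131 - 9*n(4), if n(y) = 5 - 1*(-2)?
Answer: -194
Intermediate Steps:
n(y) = 7 (n(y) = 5 + 2 = 7)
-131 - 9*n(4) = -131 - 9*7 = -131 - 3*21 = -131 - 63 = -194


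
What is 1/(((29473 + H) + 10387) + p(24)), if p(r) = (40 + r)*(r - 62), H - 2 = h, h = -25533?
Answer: 1/11897 ≈ 8.4055e-5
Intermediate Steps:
H = -25531 (H = 2 - 25533 = -25531)
p(r) = (-62 + r)*(40 + r) (p(r) = (40 + r)*(-62 + r) = (-62 + r)*(40 + r))
1/(((29473 + H) + 10387) + p(24)) = 1/(((29473 - 25531) + 10387) + (-2480 + 24**2 - 22*24)) = 1/((3942 + 10387) + (-2480 + 576 - 528)) = 1/(14329 - 2432) = 1/11897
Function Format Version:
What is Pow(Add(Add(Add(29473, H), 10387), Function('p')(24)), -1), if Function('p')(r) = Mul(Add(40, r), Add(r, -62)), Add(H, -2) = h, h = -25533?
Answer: Rational(1, 11897) ≈ 8.4055e-5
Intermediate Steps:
H = -25531 (H = Add(2, -25533) = -25531)
Function('p')(r) = Mul(Add(-62, r), Add(40, r)) (Function('p')(r) = Mul(Add(40, r), Add(-62, r)) = Mul(Add(-62, r), Add(40, r)))
Pow(Add(Add(Add(29473, H), 10387), Function('p')(24)), -1) = Pow(Add(Add(Add(29473, -25531), 10387), Add(-2480, Pow(24, 2), Mul(-22, 24))), -1) = Pow(Add(Add(3942, 10387), Add(-2480, 576, -528)), -1) = Pow(Add(14329, -2432), -1) = Pow(11897, -1) = Rational(1, 11897)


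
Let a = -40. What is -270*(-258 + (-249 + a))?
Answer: 147690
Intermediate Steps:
-270*(-258 + (-249 + a)) = -270*(-258 + (-249 - 40)) = -270*(-258 - 289) = -270*(-547) = 147690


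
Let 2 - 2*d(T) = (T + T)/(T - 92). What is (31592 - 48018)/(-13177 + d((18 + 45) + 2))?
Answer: 443502/355687 ≈ 1.2469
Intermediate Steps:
d(T) = 1 - T/(-92 + T) (d(T) = 1 - (T + T)/(2*(T - 92)) = 1 - 2*T/(2*(-92 + T)) = 1 - T/(-92 + T))
(31592 - 48018)/(-13177 + d((18 + 45) + 2)) = (31592 - 48018)/(-13177 - 92/(-92 + ((18 + 45) + 2))) = -16426/(-13177 - 92/(-92 + (63 + 2))) = -16426/(-13177 - 92/(-92 + 65)) = -16426/(-13177 - 92/(-27)) = -16426/(-13177 - 92*(-1/27)) = -16426/(-13177 + 92/27) = -16426/(-355687/27) = -16426*(-27/355687) = 443502/355687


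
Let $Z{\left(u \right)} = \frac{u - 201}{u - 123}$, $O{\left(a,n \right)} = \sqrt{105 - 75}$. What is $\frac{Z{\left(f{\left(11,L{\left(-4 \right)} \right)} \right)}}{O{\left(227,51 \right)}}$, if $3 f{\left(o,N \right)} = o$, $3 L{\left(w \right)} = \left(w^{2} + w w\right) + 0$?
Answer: $\frac{148 \sqrt{30}}{2685} \approx 0.30191$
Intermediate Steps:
$L{\left(w \right)} = \frac{2 w^{2}}{3}$ ($L{\left(w \right)} = \frac{\left(w^{2} + w w\right) + 0}{3} = \frac{\left(w^{2} + w^{2}\right) + 0}{3} = \frac{2 w^{2} + 0}{3} = \frac{2 w^{2}}{3}$)
$f{\left(o,N \right)} = \frac{o}{3}$
$O{\left(a,n \right)} = \sqrt{30}$
$Z{\left(u \right)} = \frac{-201 + u}{-123 + u}$
$\frac{Z{\left(f{\left(11,L{\left(-4 \right)} \right)} \right)}}{O{\left(227,51 \right)}} = \frac{\frac{1}{-123 + \frac{1}{3} \cdot 11} \left(-201 + \frac{1}{3} \cdot 11\right)}{\sqrt{30}} = \frac{-201 + \frac{11}{3}}{-123 + \frac{11}{3}} \frac{\sqrt{30}}{30} = \frac{1}{- \frac{358}{3}} \left(- \frac{592}{3}\right) \frac{\sqrt{30}}{30} = \left(- \frac{3}{358}\right) \left(- \frac{592}{3}\right) \frac{\sqrt{30}}{30} = \frac{296 \frac{\sqrt{30}}{30}}{179} = \frac{148 \sqrt{30}}{2685}$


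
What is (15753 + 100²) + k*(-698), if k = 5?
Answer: 22263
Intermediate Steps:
(15753 + 100²) + k*(-698) = (15753 + 100²) + 5*(-698) = (15753 + 10000) - 3490 = 25753 - 3490 = 22263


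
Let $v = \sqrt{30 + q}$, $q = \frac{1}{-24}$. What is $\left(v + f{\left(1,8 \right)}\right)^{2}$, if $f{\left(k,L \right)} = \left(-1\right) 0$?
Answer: $\frac{719}{24} \approx 29.958$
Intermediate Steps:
$q = - \frac{1}{24} \approx -0.041667$
$f{\left(k,L \right)} = 0$
$v = \frac{\sqrt{4314}}{12}$ ($v = \sqrt{30 - \frac{1}{24}} = \sqrt{\frac{719}{24}} = \frac{\sqrt{4314}}{12} \approx 5.4734$)
$\left(v + f{\left(1,8 \right)}\right)^{2} = \left(\frac{\sqrt{4314}}{12} + 0\right)^{2} = \left(\frac{\sqrt{4314}}{12}\right)^{2} = \frac{719}{24}$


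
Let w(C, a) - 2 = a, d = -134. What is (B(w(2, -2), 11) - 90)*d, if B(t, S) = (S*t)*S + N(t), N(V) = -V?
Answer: 12060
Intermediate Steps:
w(C, a) = 2 + a
B(t, S) = -t + t*S**2 (B(t, S) = (S*t)*S - t = t*S**2 - t = -t + t*S**2)
(B(w(2, -2), 11) - 90)*d = ((2 - 2)*(-1 + 11**2) - 90)*(-134) = (0*(-1 + 121) - 90)*(-134) = (0*120 - 90)*(-134) = (0 - 90)*(-134) = -90*(-134) = 12060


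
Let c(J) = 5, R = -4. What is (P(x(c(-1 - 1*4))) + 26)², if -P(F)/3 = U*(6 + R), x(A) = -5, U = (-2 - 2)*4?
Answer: 14884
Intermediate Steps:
U = -16 (U = -4*4 = -16)
P(F) = 96 (P(F) = -(-48)*(6 - 4) = -(-48)*2 = -3*(-32) = 96)
(P(x(c(-1 - 1*4))) + 26)² = (96 + 26)² = 122² = 14884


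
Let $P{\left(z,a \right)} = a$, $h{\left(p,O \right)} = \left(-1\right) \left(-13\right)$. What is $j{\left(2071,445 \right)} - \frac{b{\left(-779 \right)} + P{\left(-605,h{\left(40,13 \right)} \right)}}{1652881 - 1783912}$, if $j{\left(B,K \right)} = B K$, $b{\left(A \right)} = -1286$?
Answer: $\frac{120757513172}{131031} \approx 9.216 \cdot 10^{5}$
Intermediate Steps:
$h{\left(p,O \right)} = 13$
$j{\left(2071,445 \right)} - \frac{b{\left(-779 \right)} + P{\left(-605,h{\left(40,13 \right)} \right)}}{1652881 - 1783912} = 2071 \cdot 445 - \frac{-1286 + 13}{1652881 - 1783912} = 921595 - - \frac{1273}{-131031} = 921595 - \left(-1273\right) \left(- \frac{1}{131031}\right) = 921595 - \frac{1273}{131031} = \frac{120757513172}{131031}$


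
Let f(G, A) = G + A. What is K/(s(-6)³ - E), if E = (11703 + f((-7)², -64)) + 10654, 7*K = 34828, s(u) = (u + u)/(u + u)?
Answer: -34828/156387 ≈ -0.22270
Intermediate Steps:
s(u) = 1 (s(u) = (2*u)/((2*u)) = (2*u)*(1/(2*u)) = 1)
K = 34828/7 (K = (⅐)*34828 = 34828/7 ≈ 4975.4)
f(G, A) = A + G
E = 22342 (E = (11703 + (-64 + (-7)²)) + 10654 = (11703 + (-64 + 49)) + 10654 = (11703 - 15) + 10654 = 11688 + 10654 = 22342)
K/(s(-6)³ - E) = 34828/(7*(1³ - 1*22342)) = 34828/(7*(1 - 22342)) = (34828/7)/(-22341) = (34828/7)*(-1/22341) = -34828/156387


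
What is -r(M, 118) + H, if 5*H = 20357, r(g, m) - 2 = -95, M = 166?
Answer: 20822/5 ≈ 4164.4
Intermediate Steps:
r(g, m) = -93 (r(g, m) = 2 - 95 = -93)
H = 20357/5 (H = (⅕)*20357 = 20357/5 ≈ 4071.4)
-r(M, 118) + H = -1*(-93) + 20357/5 = 93 + 20357/5 = 20822/5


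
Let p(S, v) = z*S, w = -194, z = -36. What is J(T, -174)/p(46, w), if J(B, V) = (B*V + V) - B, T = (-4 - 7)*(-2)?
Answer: 503/207 ≈ 2.4300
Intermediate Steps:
T = 22 (T = -11*(-2) = 22)
J(B, V) = V - B + B*V (J(B, V) = (V + B*V) - B = V - B + B*V)
p(S, v) = -36*S
J(T, -174)/p(46, w) = (-174 - 1*22 + 22*(-174))/((-36*46)) = (-174 - 22 - 3828)/(-1656) = -4024*(-1/1656) = 503/207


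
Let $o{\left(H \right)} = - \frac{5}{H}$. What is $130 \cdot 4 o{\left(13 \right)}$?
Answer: $-200$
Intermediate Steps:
$130 \cdot 4 o{\left(13 \right)} = 130 \cdot 4 \left(- \frac{5}{13}\right) = 520 \left(\left(-5\right) \frac{1}{13}\right) = 520 \left(- \frac{5}{13}\right) = -200$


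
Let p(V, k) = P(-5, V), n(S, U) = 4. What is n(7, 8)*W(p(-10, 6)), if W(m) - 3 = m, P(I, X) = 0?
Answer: 12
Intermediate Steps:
p(V, k) = 0
W(m) = 3 + m
n(7, 8)*W(p(-10, 6)) = 4*(3 + 0) = 4*3 = 12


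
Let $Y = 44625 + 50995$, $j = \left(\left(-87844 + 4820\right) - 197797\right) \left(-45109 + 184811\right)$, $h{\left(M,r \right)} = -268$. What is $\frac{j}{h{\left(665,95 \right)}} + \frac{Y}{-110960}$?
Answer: $\frac{54413750839027}{371716} \approx 1.4639 \cdot 10^{8}$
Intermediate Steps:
$j = -39231255342$ ($j = \left(-83024 - 197797\right) 139702 = \left(-280821\right) 139702 = -39231255342$)
$Y = 95620$
$\frac{j}{h{\left(665,95 \right)}} + \frac{Y}{-110960} = - \frac{39231255342}{-268} + \frac{95620}{-110960} = \left(-39231255342\right) \left(- \frac{1}{268}\right) + 95620 \left(- \frac{1}{110960}\right) = \frac{19615627671}{134} - \frac{4781}{5548} = \frac{54413750839027}{371716}$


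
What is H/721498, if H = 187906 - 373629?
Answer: -185723/721498 ≈ -0.25741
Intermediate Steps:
H = -185723
H/721498 = -185723/721498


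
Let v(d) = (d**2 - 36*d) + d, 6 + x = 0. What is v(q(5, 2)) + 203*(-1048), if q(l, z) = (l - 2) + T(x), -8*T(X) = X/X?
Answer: -13621527/64 ≈ -2.1284e+5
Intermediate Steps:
x = -6 (x = -6 + 0 = -6)
T(X) = -1/8 (T(X) = -X/(8*X) = -1/8*1 = -1/8)
q(l, z) = -17/8 + l (q(l, z) = (l - 2) - 1/8 = (-2 + l) - 1/8 = -17/8 + l)
v(d) = d**2 - 35*d
v(q(5, 2)) + 203*(-1048) = (-17/8 + 5)*(-35 + (-17/8 + 5)) + 203*(-1048) = 23*(-35 + 23/8)/8 - 212744 = (23/8)*(-257/8) - 212744 = -5911/64 - 212744 = -13621527/64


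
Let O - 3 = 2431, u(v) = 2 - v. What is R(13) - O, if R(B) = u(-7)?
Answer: -2425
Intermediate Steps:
R(B) = 9 (R(B) = 2 - 1*(-7) = 2 + 7 = 9)
O = 2434 (O = 3 + 2431 = 2434)
R(13) - O = 9 - 1*2434 = 9 - 2434 = -2425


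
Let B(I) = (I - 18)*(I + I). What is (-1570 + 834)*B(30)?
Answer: -529920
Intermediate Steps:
B(I) = 2*I*(-18 + I) (B(I) = (-18 + I)*(2*I) = 2*I*(-18 + I))
(-1570 + 834)*B(30) = (-1570 + 834)*(2*30*(-18 + 30)) = -1472*30*12 = -736*720 = -529920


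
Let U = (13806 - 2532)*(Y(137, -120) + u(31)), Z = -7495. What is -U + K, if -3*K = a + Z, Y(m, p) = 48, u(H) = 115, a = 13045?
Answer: -1839512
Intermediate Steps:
K = -1850 (K = -(13045 - 7495)/3 = -⅓*5550 = -1850)
U = 1837662 (U = (13806 - 2532)*(48 + 115) = 11274*163 = 1837662)
-U + K = -1*1837662 - 1850 = -1837662 - 1850 = -1839512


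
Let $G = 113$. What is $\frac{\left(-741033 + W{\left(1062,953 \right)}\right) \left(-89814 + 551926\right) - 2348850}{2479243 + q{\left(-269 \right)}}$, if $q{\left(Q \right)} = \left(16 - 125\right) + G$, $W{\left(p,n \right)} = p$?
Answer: $- \frac{341951827602}{2479247} \approx -1.3793 \cdot 10^{5}$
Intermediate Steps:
$q{\left(Q \right)} = 4$ ($q{\left(Q \right)} = \left(16 - 125\right) + 113 = -109 + 113 = 4$)
$\frac{\left(-741033 + W{\left(1062,953 \right)}\right) \left(-89814 + 551926\right) - 2348850}{2479243 + q{\left(-269 \right)}} = \frac{\left(-741033 + 1062\right) \left(-89814 + 551926\right) - 2348850}{2479243 + 4} = \frac{\left(-739971\right) 462112 - 2348850}{2479247} = \left(-341949478752 - 2348850\right) \frac{1}{2479247} = \left(-341951827602\right) \frac{1}{2479247} = - \frac{341951827602}{2479247}$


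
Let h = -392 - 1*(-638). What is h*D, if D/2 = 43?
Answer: 21156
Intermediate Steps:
D = 86 (D = 2*43 = 86)
h = 246 (h = -392 + 638 = 246)
h*D = 246*86 = 21156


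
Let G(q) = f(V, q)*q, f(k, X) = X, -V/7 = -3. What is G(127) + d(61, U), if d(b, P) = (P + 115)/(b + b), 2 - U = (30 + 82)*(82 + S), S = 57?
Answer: 1952287/122 ≈ 16002.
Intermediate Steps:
V = 21 (V = -7*(-3) = 21)
U = -15566 (U = 2 - (30 + 82)*(82 + 57) = 2 - 112*139 = 2 - 1*15568 = 2 - 15568 = -15566)
G(q) = q**2 (G(q) = q*q = q**2)
d(b, P) = (115 + P)/(2*b) (d(b, P) = (115 + P)/((2*b)) = (115 + P)*(1/(2*b)) = (115 + P)/(2*b))
G(127) + d(61, U) = 127**2 + (1/2)*(115 - 15566)/61 = 16129 + (1/2)*(1/61)*(-15451) = 16129 - 15451/122 = 1952287/122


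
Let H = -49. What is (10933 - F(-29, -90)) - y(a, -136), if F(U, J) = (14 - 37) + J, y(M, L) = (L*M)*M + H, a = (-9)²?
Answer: 903391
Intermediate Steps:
a = 81
y(M, L) = -49 + L*M² (y(M, L) = (L*M)*M - 49 = L*M² - 49 = -49 + L*M²)
F(U, J) = -23 + J
(10933 - F(-29, -90)) - y(a, -136) = (10933 - (-23 - 90)) - (-49 - 136*81²) = (10933 - 1*(-113)) - (-49 - 136*6561) = (10933 + 113) - (-49 - 892296) = 11046 - 1*(-892345) = 11046 + 892345 = 903391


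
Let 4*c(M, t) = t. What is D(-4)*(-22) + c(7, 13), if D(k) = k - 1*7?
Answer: 981/4 ≈ 245.25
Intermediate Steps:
c(M, t) = t/4
D(k) = -7 + k (D(k) = k - 7 = -7 + k)
D(-4)*(-22) + c(7, 13) = (-7 - 4)*(-22) + (¼)*13 = -11*(-22) + 13/4 = 242 + 13/4 = 981/4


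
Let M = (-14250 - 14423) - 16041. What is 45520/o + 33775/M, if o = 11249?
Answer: 1655446305/502987786 ≈ 3.2912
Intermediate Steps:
M = -44714 (M = -28673 - 16041 = -44714)
45520/o + 33775/M = 45520/11249 + 33775/(-44714) = 45520*(1/11249) + 33775*(-1/44714) = 45520/11249 - 33775/44714 = 1655446305/502987786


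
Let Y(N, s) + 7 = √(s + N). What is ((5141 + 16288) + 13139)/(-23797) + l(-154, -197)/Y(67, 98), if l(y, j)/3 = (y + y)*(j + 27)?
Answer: 6540554858/690113 + 39270*√165/29 ≈ 26872.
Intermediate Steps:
Y(N, s) = -7 + √(N + s) (Y(N, s) = -7 + √(s + N) = -7 + √(N + s))
l(y, j) = 6*y*(27 + j) (l(y, j) = 3*((y + y)*(j + 27)) = 3*((2*y)*(27 + j)) = 3*(2*y*(27 + j)) = 6*y*(27 + j))
((5141 + 16288) + 13139)/(-23797) + l(-154, -197)/Y(67, 98) = ((5141 + 16288) + 13139)/(-23797) + (6*(-154)*(27 - 197))/(-7 + √(67 + 98)) = (21429 + 13139)*(-1/23797) + (6*(-154)*(-170))/(-7 + √165) = 34568*(-1/23797) + 157080/(-7 + √165) = -34568/23797 + 157080/(-7 + √165)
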